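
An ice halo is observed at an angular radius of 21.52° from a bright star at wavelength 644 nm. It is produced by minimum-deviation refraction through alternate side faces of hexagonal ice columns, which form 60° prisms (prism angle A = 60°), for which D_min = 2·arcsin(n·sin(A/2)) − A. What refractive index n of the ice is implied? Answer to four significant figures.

Rearranging: n = sin((D_min + A)/2) / sin(A/2).
(D_min + A)/2 = (21.52° + 60°)/2 = 40.760°.
n = sin 40.760° / sin 30° = 0.6529 / 0.5000 = 1.3058.

1.306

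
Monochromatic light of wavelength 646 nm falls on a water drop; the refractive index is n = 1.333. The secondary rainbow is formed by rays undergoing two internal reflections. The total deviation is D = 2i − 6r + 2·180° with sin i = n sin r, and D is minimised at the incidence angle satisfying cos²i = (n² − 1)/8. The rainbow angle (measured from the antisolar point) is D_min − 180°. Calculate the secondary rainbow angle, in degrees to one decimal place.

50.9°

cos²i = (1.77689 − 1)/8 = 0.09711; i = arccos(0.31163) = 71.843°.
sin r = sin 71.843°/1.333 = 0.71283; r = 45.466°.
D_min = 2·71.843° − 6·45.466° + 360° = 230.891°.
Rainbow angle = D_min − 180° = 50.891°.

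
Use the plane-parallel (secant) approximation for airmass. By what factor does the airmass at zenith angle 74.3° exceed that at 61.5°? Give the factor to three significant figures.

X(74.3°)/X(61.5°) = sec 74.3° / sec 61.5° = cos 61.5° / cos 74.3° = 0.4772/0.2706 = 1.7633.

1.76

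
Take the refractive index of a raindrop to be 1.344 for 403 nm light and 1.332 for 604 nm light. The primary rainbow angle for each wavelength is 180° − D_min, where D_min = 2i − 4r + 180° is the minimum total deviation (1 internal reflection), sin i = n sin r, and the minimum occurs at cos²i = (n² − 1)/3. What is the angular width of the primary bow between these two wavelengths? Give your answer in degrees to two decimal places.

At 403 nm (n = 1.344): cos²i = 0.26878 → i = 58.772°, r = 39.512°, D_min = 139.495°, rainbow angle = 40.505°.
At 604 nm (n = 1.332): cos²i = 0.25807 → i = 59.469°, r = 40.290°, D_min = 137.776°, rainbow angle = 42.224°.
Angular width = |40.505° − 42.224°| = 1.719°.

1.72°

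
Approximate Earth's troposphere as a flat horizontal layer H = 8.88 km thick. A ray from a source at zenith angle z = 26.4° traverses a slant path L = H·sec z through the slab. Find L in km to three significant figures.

9.91 km

sec z = 1/cos 26.4° = 1.1164.
L = 8.88 × 1.1164 = 9.914 km.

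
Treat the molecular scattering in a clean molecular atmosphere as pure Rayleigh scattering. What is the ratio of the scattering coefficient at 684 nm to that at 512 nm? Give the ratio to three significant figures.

0.314

Rayleigh scattering ∝ λ⁻⁴, so the ratio of coefficients is the inverse fourth power of the wavelength ratio.
σ(684)/σ(512) = (512/684)⁴ = (0.7485)⁴ = 0.3139.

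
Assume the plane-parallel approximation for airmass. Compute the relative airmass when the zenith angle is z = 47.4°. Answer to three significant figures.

1.48

X = sec z = 1/cos 47.4° = 1/0.6769 = 1.4774.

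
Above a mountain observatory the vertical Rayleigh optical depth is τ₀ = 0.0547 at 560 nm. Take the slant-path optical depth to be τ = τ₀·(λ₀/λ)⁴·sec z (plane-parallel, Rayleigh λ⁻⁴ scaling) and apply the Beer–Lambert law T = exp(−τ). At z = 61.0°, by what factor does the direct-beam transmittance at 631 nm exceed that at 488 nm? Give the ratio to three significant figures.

Airmass: sec 61.0° = 2.0627.
τ(631 nm) = 0.0547 × (560/631)⁴ × 2.0627 = 0.0547 × 0.6203 × 2.0627 = 0.0700.
τ(488 nm) = 0.0547 × (560/488)⁴ × 2.0627 = 0.0547 × 1.7341 × 2.0627 = 0.1957.
T(631)/T(488) = exp(τ_B − τ_A) = exp(0.1257) = 1.1339.

1.13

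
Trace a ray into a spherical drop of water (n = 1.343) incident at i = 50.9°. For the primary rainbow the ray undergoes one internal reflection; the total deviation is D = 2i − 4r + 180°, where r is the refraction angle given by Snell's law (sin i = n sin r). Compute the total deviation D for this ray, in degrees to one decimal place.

140.6°

sin r = sin 50.9° / 1.343 = 0.7760/1.343 = 0.5778; r = 35.30°.
D = 2·50.9° − 4·35.30° + 180° = 101.80° − 141.20° + 180° = 140.60°.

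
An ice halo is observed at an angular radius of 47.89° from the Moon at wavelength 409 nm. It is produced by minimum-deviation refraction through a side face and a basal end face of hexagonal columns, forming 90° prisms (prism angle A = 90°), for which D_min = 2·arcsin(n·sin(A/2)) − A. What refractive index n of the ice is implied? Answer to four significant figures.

Rearranging: n = sin((D_min + A)/2) / sin(A/2).
(D_min + A)/2 = (47.89° + 90°)/2 = 68.945°.
n = sin 68.945° / sin 45° = 0.9332 / 0.7071 = 1.3198.

1.320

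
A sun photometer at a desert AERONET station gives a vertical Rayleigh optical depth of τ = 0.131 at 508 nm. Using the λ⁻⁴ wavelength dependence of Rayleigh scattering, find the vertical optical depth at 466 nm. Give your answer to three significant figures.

0.185

τ(466 nm) = τ(508 nm) × (508/466)⁴ = 0.131 × (1.0901)⁴ = 0.131 × 1.4122 = 0.1850.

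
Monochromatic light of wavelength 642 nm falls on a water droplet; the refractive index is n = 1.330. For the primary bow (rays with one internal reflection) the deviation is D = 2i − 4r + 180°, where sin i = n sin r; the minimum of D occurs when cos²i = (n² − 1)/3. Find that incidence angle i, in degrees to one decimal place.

cos²i = (1.330² − 1)/3 = (1.76890 − 1)/3 = 0.25630.
cos i = 0.50626, so i = 59.585°.

59.6°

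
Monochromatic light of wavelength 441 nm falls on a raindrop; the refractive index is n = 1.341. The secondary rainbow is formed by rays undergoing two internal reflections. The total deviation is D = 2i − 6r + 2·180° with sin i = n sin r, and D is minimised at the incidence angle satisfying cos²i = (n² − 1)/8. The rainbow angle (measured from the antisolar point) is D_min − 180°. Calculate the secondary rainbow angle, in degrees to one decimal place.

cos²i = (1.79828 − 1)/8 = 0.09979; i = arccos(0.31589) = 71.586°.
sin r = sin 71.586°/1.341 = 0.70753; r = 45.034°.
D_min = 2·71.586° − 6·45.034° + 360° = 232.966°.
Rainbow angle = D_min − 180° = 52.966°.

53.0°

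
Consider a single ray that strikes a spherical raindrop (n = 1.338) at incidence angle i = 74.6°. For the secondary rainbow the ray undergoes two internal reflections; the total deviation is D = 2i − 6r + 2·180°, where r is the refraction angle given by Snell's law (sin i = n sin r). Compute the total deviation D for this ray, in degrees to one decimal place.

sin r = sin 74.6° / 1.338 = 0.9641/1.338 = 0.7205; r = 46.10°.
D = 2·74.6° − 6·46.10° + 2·180° = 149.20° − 276.60° + 360° = 232.60°.

232.6°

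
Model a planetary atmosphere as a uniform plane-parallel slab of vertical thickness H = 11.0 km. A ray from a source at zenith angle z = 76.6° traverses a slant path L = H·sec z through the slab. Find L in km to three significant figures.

47.5 km

sec z = 1/cos 76.6° = 4.3150.
L = 11.0 × 4.3150 = 47.465 km.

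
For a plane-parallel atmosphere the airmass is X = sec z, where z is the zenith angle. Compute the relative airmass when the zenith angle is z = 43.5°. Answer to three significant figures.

X = sec z = 1/cos 43.5° = 1/0.7254 = 1.3786.

1.38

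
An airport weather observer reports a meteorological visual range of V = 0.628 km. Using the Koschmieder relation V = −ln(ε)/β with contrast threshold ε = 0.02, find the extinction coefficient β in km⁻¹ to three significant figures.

β = −ln(0.02) / V = 3.912 / 0.628 = 6.2293 km⁻¹.

6.23 km⁻¹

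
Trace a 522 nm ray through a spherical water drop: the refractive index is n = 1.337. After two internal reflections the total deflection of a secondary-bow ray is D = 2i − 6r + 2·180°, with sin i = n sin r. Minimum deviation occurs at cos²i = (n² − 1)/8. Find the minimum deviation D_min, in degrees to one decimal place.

cos²i = (1.78757 − 1)/8 = 0.09845; i = arccos(0.31376) = 71.714°.
sin r = sin 71.714°/1.337 = 0.71017; r = 45.249°.
D_min = 2·71.714° − 6·45.249° + 360° = 231.934°.

231.9°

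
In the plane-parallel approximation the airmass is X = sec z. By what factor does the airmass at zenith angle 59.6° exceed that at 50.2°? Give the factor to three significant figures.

X(59.6°)/X(50.2°) = sec 59.6° / sec 50.2° = cos 50.2° / cos 59.6° = 0.6401/0.5060 = 1.2650.

1.26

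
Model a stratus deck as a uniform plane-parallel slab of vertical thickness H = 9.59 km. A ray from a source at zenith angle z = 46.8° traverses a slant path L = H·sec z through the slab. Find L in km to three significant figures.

sec z = 1/cos 46.8° = 1.4608.
L = 9.59 × 1.4608 = 14.009 km.

14.0 km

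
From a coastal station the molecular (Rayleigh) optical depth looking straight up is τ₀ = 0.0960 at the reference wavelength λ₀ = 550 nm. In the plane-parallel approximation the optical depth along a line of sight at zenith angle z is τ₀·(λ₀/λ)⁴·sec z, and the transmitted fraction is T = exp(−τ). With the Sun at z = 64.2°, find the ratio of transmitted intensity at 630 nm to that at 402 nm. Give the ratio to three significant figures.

Airmass: sec 64.2° = 2.2976.
τ(630 nm) = 0.0960 × (550/630)⁴ × 2.2976 = 0.0960 × 0.5809 × 2.2976 = 0.1281.
τ(402 nm) = 0.0960 × (550/402)⁴ × 2.2976 = 0.0960 × 3.5039 × 2.2976 = 0.7729.
T(630)/T(402) = exp(τ_B − τ_A) = exp(0.6447) = 1.9055.

1.91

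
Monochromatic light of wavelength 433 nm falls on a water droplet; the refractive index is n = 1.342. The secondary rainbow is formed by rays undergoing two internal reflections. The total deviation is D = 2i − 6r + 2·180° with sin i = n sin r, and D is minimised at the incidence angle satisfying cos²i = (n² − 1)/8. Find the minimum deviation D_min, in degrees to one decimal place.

cos²i = (1.80096 − 1)/8 = 0.10012; i = arccos(0.31642) = 71.554°.
sin r = sin 71.554°/1.342 = 0.70687; r = 44.981°.
D_min = 2·71.554° − 6·44.981° + 360° = 233.222°.

233.2°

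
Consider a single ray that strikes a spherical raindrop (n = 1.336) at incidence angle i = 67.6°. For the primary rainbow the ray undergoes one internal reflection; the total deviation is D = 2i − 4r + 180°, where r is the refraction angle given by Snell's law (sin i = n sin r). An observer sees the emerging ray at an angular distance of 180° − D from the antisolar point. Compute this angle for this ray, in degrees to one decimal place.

sin r = sin 67.6° / 1.336 = 0.9245/1.336 = 0.6920; r = 43.79°.
D = 2·67.6° − 4·43.79° + 180° = 135.20° − 175.16° + 180° = 140.04°.
Angle from antisolar point = 180° − D = 39.96°.

40.0°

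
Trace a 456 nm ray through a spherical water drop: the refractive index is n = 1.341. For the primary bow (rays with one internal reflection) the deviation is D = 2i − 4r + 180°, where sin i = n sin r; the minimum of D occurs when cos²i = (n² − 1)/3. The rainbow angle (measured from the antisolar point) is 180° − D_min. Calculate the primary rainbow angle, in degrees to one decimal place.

40.9°

cos²i = (1.79828 − 1)/3 = 0.26609; i = arccos(0.51584) = 58.946°.
sin r = sin 58.946°/1.341 = 0.63884; r = 39.705°.
D_min = 2·58.946° − 4·39.705° + 180° = 139.071°.
Rainbow angle = 180° − D_min = 40.929°.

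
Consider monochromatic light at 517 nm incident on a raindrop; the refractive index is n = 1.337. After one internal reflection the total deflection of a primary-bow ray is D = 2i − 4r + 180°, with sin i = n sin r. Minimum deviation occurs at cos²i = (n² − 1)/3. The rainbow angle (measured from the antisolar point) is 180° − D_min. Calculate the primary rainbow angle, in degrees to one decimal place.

41.5°

cos²i = (1.78757 − 1)/3 = 0.26252; i = arccos(0.51237) = 59.178°.
sin r = sin 59.178°/1.337 = 0.64231; r = 39.964°.
D_min = 2·59.178° − 4·39.964° + 180° = 138.500°.
Rainbow angle = 180° − D_min = 41.500°.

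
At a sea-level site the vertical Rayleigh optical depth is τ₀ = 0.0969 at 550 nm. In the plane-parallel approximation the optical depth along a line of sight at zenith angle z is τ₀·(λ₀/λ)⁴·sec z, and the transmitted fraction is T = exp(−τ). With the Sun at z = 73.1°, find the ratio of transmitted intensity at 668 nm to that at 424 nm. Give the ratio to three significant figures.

Airmass: sec 73.1° = 3.4399.
τ(668 nm) = 0.0969 × (550/668)⁴ × 3.4399 = 0.0969 × 0.4596 × 3.4399 = 0.1532.
τ(424 nm) = 0.0969 × (550/424)⁴ × 3.4399 = 0.0969 × 2.8313 × 3.4399 = 0.9438.
T(668)/T(424) = exp(τ_B − τ_A) = exp(0.7906) = 2.2047.

2.20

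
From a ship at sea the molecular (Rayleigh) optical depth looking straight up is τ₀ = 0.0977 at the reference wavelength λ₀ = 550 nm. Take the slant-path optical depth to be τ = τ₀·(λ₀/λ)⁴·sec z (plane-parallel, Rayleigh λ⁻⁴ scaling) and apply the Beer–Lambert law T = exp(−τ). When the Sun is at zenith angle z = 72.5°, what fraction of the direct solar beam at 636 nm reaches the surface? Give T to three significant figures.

0.834

sec 72.5° = 3.3255.
τ = 0.0977 × (550/636)⁴ × 3.3255 = 0.0977 × 0.5593 × 3.3255 = 0.1817.
T = exp(−0.1817) = 0.8338.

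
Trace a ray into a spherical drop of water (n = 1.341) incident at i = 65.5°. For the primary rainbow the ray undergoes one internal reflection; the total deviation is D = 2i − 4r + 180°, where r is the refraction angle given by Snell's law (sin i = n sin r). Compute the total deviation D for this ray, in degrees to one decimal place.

sin r = sin 65.5° / 1.341 = 0.9100/1.341 = 0.6786; r = 42.73°.
D = 2·65.5° − 4·42.73° + 180° = 131.00° − 170.93° + 180° = 140.07°.

140.1°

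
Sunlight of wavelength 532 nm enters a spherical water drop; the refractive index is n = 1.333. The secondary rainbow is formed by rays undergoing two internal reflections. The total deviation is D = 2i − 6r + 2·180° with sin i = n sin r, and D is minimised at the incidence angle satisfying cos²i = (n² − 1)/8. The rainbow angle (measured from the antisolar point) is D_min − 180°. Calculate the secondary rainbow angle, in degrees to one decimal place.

50.9°

cos²i = (1.77689 − 1)/8 = 0.09711; i = arccos(0.31163) = 71.843°.
sin r = sin 71.843°/1.333 = 0.71283; r = 45.466°.
D_min = 2·71.843° − 6·45.466° + 360° = 230.891°.
Rainbow angle = D_min − 180° = 50.891°.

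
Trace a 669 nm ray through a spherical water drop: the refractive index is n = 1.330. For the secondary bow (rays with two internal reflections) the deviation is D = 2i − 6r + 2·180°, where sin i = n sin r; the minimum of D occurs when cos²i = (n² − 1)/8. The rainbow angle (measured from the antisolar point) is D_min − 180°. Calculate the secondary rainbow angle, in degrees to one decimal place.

50.1°

cos²i = (1.76890 − 1)/8 = 0.09611; i = arccos(0.31002) = 71.940°.
sin r = sin 71.940°/1.330 = 0.71483; r = 45.630°.
D_min = 2·71.940° − 6·45.630° + 360° = 230.101°.
Rainbow angle = D_min − 180° = 50.101°.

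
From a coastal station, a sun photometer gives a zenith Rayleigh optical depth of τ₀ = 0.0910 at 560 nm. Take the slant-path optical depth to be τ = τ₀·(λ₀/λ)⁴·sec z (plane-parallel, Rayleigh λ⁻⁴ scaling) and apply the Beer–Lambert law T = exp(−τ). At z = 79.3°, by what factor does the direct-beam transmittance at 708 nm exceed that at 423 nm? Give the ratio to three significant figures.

Airmass: sec 79.3° = 5.3860.
τ(708 nm) = 0.0910 × (560/708)⁴ × 5.3860 = 0.0910 × 0.3914 × 5.3860 = 0.1918.
τ(423 nm) = 0.0910 × (560/423)⁴ × 5.3860 = 0.0910 × 3.0718 × 5.3860 = 1.5056.
T(708)/T(423) = exp(τ_B − τ_A) = exp(1.3137) = 3.7200.

3.72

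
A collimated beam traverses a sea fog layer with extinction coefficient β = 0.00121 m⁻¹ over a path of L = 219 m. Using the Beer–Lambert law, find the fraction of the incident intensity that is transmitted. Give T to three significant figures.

0.767

τ = β·L = 0.00121 × 219 = 0.2650.
T = exp(−0.2650) = 0.7672.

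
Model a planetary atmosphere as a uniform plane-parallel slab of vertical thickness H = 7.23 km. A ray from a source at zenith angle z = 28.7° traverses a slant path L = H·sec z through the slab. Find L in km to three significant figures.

sec z = 1/cos 28.7° = 1.1401.
L = 7.23 × 1.1401 = 8.243 km.

8.24 km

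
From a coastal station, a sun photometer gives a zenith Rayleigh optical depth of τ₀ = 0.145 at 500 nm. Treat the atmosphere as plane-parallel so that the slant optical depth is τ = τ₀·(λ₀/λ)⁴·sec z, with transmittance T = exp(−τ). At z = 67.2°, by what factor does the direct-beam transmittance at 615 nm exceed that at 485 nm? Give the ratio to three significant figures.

Airmass: sec 67.2° = 2.5805.
τ(615 nm) = 0.145 × (500/615)⁴ × 2.5805 = 0.145 × 0.4369 × 2.5805 = 0.1635.
τ(485 nm) = 0.145 × (500/485)⁴ × 2.5805 = 0.145 × 1.1296 × 2.5805 = 0.4227.
T(615)/T(485) = exp(τ_B − τ_A) = exp(0.2592) = 1.2959.

1.30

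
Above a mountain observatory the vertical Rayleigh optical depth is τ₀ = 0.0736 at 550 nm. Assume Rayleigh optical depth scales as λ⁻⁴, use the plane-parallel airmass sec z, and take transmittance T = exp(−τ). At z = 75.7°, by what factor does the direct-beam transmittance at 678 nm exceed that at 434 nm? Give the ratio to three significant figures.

1.90

Airmass: sec 75.7° = 4.0486.
τ(678 nm) = 0.0736 × (550/678)⁴ × 4.0486 = 0.0736 × 0.4330 × 4.0486 = 0.1290.
τ(434 nm) = 0.0736 × (550/434)⁴ × 4.0486 = 0.0736 × 2.5792 × 4.0486 = 0.7686.
T(678)/T(434) = exp(τ_B − τ_A) = exp(0.6395) = 1.8956.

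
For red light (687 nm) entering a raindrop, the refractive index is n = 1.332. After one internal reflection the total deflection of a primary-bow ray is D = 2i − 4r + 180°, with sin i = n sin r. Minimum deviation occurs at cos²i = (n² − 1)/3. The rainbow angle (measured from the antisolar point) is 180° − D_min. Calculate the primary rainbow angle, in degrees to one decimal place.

cos²i = (1.77422 − 1)/3 = 0.25807; i = arccos(0.50801) = 59.469°.
sin r = sin 59.469°/1.332 = 0.64666; r = 40.290°.
D_min = 2·59.469° − 4·40.290° + 180° = 137.776°.
Rainbow angle = 180° − D_min = 42.224°.

42.2°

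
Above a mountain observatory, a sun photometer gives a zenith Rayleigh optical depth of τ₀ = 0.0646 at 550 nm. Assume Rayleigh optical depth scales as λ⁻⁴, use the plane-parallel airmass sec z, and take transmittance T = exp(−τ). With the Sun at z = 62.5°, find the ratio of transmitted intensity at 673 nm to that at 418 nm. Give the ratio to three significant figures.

Airmass: sec 62.5° = 2.1657.
τ(673 nm) = 0.0646 × (550/673)⁴ × 2.1657 = 0.0646 × 0.4461 × 2.1657 = 0.0624.
τ(418 nm) = 0.0646 × (550/418)⁴ × 2.1657 = 0.0646 × 2.9974 × 2.1657 = 0.4193.
T(673)/T(418) = exp(τ_B − τ_A) = exp(0.3569) = 1.4290.

1.43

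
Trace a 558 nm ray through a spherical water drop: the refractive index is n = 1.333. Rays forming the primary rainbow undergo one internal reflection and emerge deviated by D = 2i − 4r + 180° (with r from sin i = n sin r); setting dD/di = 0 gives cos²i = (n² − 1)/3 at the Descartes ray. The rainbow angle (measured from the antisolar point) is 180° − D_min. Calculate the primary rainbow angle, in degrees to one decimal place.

cos²i = (1.77689 − 1)/3 = 0.25896; i = arccos(0.50888) = 59.410°.
sin r = sin 59.410°/1.333 = 0.64579; r = 40.225°.
D_min = 2·59.410° − 4·40.225° + 180° = 137.922°.
Rainbow angle = 180° − D_min = 42.078°.

42.1°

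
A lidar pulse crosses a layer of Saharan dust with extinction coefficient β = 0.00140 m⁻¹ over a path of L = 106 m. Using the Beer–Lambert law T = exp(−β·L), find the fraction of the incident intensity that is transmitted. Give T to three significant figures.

τ = β·L = 0.00140 × 106 = 0.1484.
T = exp(−0.1484) = 0.8621.

0.862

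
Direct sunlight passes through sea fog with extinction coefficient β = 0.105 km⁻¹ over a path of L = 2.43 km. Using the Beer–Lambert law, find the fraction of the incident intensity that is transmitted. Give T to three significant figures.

τ = β·L = 0.105 × 2.43 = 0.2551.
T = exp(−0.2551) = 0.7748.

0.775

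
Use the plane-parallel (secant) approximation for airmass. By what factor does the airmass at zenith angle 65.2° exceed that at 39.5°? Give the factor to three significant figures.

1.84

X(65.2°)/X(39.5°) = sec 65.2° / sec 39.5° = cos 39.5° / cos 65.2° = 0.7716/0.4195 = 1.8396.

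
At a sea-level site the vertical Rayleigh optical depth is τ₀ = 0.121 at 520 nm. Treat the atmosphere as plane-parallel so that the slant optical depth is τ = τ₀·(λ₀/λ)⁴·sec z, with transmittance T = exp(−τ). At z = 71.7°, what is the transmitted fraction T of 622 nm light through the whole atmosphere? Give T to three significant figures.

sec 71.7° = 3.1848.
τ = 0.121 × (520/622)⁴ × 3.1848 = 0.121 × 0.4885 × 3.1848 = 0.1882.
T = exp(−0.1882) = 0.8284.

0.828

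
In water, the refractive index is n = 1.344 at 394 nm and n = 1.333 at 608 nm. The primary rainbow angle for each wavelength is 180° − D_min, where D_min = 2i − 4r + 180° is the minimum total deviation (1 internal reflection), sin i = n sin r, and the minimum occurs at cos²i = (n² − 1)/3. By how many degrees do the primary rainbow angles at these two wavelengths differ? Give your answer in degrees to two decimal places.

At 394 nm (n = 1.344): cos²i = 0.26878 → i = 58.772°, r = 39.512°, D_min = 139.495°, rainbow angle = 40.505°.
At 608 nm (n = 1.333): cos²i = 0.25896 → i = 59.410°, r = 40.225°, D_min = 137.922°, rainbow angle = 42.078°.
Angular width = |40.505° − 42.078°| = 1.573°.

1.57°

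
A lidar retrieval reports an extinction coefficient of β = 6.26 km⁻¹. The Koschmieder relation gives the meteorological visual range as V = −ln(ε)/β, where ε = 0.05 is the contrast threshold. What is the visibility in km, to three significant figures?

V = −ln(0.05) / 6.26 = 2.996 / 6.26 = 0.4786 km.

0.479 km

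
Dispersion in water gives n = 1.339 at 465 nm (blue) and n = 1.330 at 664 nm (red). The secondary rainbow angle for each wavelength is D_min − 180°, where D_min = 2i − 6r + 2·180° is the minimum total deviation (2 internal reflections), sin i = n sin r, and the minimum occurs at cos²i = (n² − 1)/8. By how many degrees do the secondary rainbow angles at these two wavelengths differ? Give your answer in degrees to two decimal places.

2.35°

At 465 nm (n = 1.339): cos²i = 0.09912 → i = 71.650°, r = 45.141°, D_min = 232.451°, rainbow angle = 52.451°.
At 664 nm (n = 1.330): cos²i = 0.09611 → i = 71.940°, r = 45.630°, D_min = 230.101°, rainbow angle = 50.101°.
Angular width = |52.451° − 50.101°| = 2.350°.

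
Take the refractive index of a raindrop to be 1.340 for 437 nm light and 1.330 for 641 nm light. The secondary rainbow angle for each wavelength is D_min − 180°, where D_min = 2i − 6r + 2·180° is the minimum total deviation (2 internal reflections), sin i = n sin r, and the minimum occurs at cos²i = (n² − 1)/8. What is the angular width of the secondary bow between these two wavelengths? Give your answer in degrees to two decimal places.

At 437 nm (n = 1.340): cos²i = 0.09945 → i = 71.618°, r = 45.088°, D_min = 232.709°, rainbow angle = 52.709°.
At 641 nm (n = 1.330): cos²i = 0.09611 → i = 71.940°, r = 45.630°, D_min = 230.101°, rainbow angle = 50.101°.
Angular width = |52.709° − 50.101°| = 2.608°.

2.61°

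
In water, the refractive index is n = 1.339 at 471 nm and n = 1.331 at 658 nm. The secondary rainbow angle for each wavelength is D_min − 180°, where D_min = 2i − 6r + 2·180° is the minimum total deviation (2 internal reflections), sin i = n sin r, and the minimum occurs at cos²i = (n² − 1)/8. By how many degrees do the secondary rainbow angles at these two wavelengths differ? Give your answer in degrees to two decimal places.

2.09°

At 471 nm (n = 1.339): cos²i = 0.09912 → i = 71.650°, r = 45.141°, D_min = 232.451°, rainbow angle = 52.451°.
At 658 nm (n = 1.331): cos²i = 0.09645 → i = 71.907°, r = 45.575°, D_min = 230.365°, rainbow angle = 50.365°.
Angular width = |52.451° − 50.365°| = 2.086°.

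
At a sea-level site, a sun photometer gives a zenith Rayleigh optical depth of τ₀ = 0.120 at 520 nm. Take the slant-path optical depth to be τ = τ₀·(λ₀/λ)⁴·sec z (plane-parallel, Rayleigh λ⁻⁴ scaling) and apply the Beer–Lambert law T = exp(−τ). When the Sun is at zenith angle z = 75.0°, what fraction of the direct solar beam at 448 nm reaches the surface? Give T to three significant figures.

0.431

sec 75.0° = 3.8637.
τ = 0.120 × (520/448)⁴ × 3.8637 = 0.120 × 1.8151 × 3.8637 = 0.8416.
T = exp(−0.8416) = 0.4310.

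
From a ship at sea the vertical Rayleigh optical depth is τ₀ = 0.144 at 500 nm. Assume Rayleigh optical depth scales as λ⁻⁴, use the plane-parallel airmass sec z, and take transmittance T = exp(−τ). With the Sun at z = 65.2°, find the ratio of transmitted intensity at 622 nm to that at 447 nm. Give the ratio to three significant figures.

Airmass: sec 65.2° = 2.3841.
τ(622 nm) = 0.144 × (500/622)⁴ × 2.3841 = 0.144 × 0.4176 × 2.3841 = 0.1434.
τ(447 nm) = 0.144 × (500/447)⁴ × 2.3841 = 0.144 × 1.5655 × 2.3841 = 0.5374.
T(622)/T(447) = exp(τ_B − τ_A) = exp(0.3941) = 1.4830.

1.48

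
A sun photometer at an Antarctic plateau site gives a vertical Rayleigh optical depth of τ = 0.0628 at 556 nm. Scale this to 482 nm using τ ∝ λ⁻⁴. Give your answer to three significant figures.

0.111

τ(482 nm) = τ(556 nm) × (556/482)⁴ = 0.0628 × (1.1535)⁴ = 0.0628 × 1.7706 = 0.1112.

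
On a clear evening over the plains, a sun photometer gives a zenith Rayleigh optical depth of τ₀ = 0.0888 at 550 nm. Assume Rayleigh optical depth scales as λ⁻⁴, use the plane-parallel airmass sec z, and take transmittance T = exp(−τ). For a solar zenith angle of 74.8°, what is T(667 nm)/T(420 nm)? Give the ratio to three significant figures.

2.31

Airmass: sec 74.8° = 3.8140.
τ(667 nm) = 0.0888 × (550/667)⁴ × 3.8140 = 0.0888 × 0.4623 × 3.8140 = 0.1566.
τ(420 nm) = 0.0888 × (550/420)⁴ × 3.8140 = 0.0888 × 2.9407 × 3.8140 = 0.9960.
T(667)/T(420) = exp(τ_B − τ_A) = exp(0.8394) = 2.3150.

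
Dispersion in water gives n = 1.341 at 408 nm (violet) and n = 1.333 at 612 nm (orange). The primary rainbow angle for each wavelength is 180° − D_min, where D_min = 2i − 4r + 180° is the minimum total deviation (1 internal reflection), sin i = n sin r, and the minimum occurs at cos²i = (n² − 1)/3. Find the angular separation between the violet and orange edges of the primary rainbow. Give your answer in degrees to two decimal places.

At 408 nm (n = 1.341): cos²i = 0.26609 → i = 58.946°, r = 39.705°, D_min = 139.071°, rainbow angle = 40.929°.
At 612 nm (n = 1.333): cos²i = 0.25896 → i = 59.410°, r = 40.225°, D_min = 137.922°, rainbow angle = 42.078°.
Angular width = |40.929° − 42.078°| = 1.149°.

1.15°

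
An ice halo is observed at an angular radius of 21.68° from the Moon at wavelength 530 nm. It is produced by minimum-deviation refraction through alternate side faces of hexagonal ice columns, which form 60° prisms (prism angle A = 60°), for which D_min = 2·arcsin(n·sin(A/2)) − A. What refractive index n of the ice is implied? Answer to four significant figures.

1.308

Rearranging: n = sin((D_min + A)/2) / sin(A/2).
(D_min + A)/2 = (21.68° + 60°)/2 = 40.840°.
n = sin 40.840° / sin 30° = 0.6539 / 0.5000 = 1.3079.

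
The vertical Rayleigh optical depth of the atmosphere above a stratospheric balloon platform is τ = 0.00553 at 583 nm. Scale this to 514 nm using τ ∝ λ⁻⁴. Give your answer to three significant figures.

0.00915

τ(514 nm) = τ(583 nm) × (583/514)⁴ = 0.00553 × (1.1342)⁴ = 0.00553 × 1.6551 = 0.0092.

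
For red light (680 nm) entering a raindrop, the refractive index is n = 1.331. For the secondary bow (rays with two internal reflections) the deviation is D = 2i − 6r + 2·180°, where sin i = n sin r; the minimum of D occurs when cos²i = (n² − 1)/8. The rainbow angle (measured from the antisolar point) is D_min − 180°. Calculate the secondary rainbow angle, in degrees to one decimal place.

50.4°

cos²i = (1.77156 − 1)/8 = 0.09645; i = arccos(0.31056) = 71.907°.
sin r = sin 71.907°/1.331 = 0.71417; r = 45.575°.
D_min = 2·71.907° − 6·45.575° + 360° = 230.365°.
Rainbow angle = D_min − 180° = 50.365°.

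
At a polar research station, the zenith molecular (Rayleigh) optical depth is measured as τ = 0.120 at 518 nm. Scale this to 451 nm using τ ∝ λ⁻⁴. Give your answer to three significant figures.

0.209

τ(451 nm) = τ(518 nm) × (518/451)⁴ = 0.120 × (1.1486)⁴ = 0.120 × 1.7403 = 0.2088.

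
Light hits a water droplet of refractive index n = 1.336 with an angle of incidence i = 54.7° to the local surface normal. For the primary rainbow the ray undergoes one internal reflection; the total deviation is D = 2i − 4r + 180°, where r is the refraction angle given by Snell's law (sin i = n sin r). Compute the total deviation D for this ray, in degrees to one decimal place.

138.8°

sin r = sin 54.7° / 1.336 = 0.8161/1.336 = 0.6109; r = 37.65°.
D = 2·54.7° − 4·37.65° + 180° = 109.40° − 150.61° + 180° = 138.79°.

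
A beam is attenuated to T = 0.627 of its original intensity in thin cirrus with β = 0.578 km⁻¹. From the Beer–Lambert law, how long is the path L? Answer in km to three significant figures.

0.808 km

Beer–Lambert: T = exp(−βL) ⇒ L = −ln(T)/β = −ln(0.627)/0.578 = 0.4668/0.578 = 0.8076 km.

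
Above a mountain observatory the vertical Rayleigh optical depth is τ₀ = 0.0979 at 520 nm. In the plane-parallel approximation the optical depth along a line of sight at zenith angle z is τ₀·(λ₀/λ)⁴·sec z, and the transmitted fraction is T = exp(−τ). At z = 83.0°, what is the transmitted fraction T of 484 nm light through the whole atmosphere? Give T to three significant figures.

0.343

sec 83.0° = 8.2055.
τ = 0.0979 × (520/484)⁴ × 8.2055 = 0.0979 × 1.3324 × 8.2055 = 1.0703.
T = exp(−1.0703) = 0.3429.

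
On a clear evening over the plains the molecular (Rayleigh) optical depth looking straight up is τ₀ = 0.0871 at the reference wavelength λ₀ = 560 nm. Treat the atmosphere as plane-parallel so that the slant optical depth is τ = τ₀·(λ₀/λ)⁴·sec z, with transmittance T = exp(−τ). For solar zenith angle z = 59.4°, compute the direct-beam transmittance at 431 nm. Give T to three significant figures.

0.614

sec 59.4° = 1.9645.
τ = 0.0871 × (560/431)⁴ × 1.9645 = 0.0871 × 2.8500 × 1.9645 = 0.4876.
T = exp(−0.4876) = 0.6141.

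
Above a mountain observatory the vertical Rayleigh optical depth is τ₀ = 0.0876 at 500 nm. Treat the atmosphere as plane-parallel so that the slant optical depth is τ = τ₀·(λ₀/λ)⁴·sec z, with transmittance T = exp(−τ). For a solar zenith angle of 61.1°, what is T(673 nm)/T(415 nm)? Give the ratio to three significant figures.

1.39

Airmass: sec 61.1° = 2.0692.
τ(673 nm) = 0.0876 × (500/673)⁴ × 2.0692 = 0.0876 × 0.3047 × 2.0692 = 0.0552.
τ(415 nm) = 0.0876 × (500/415)⁴ × 2.0692 = 0.0876 × 2.1071 × 2.0692 = 0.3819.
T(673)/T(415) = exp(τ_B − τ_A) = exp(0.3267) = 1.3864.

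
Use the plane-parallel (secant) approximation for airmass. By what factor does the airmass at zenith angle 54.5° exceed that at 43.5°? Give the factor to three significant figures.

X(54.5°)/X(43.5°) = sec 54.5° / sec 43.5° = cos 43.5° / cos 54.5° = 0.7254/0.5807 = 1.2491.

1.25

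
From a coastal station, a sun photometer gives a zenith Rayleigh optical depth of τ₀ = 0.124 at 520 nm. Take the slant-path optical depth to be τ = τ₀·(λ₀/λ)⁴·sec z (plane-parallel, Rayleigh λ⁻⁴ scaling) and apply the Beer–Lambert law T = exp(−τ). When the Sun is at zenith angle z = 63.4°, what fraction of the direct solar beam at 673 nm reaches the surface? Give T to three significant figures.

sec 63.4° = 2.2333.
τ = 0.124 × (520/673)⁴ × 2.2333 = 0.124 × 0.3564 × 2.2333 = 0.0987.
T = exp(−0.0987) = 0.9060.

0.906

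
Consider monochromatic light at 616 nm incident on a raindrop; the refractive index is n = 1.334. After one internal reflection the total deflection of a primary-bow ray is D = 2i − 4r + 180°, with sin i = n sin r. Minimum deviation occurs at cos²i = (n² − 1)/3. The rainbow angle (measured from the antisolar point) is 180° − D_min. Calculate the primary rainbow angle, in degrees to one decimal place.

41.9°

cos²i = (1.77956 − 1)/3 = 0.25985; i = arccos(0.50976) = 59.352°.
sin r = sin 59.352°/1.334 = 0.64492; r = 40.159°.
D_min = 2·59.352° − 4·40.159° + 180° = 138.067°.
Rainbow angle = 180° − D_min = 41.933°.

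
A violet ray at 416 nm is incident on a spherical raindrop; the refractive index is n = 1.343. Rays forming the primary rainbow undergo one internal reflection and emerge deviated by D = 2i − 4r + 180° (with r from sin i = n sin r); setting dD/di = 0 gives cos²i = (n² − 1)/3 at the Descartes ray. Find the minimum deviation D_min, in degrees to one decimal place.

139.4°

cos²i = (1.80365 − 1)/3 = 0.26788; i = arccos(0.51757) = 58.830°.
sin r = sin 58.830°/1.343 = 0.63711; r = 39.577°.
D_min = 2·58.830° − 4·39.577° + 180° = 139.354°.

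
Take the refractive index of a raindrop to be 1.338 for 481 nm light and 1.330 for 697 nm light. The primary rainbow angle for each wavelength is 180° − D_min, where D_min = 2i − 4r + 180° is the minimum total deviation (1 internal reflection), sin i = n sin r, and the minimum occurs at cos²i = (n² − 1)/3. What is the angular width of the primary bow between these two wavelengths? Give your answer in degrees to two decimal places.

1.16°

At 481 nm (n = 1.338): cos²i = 0.26341 → i = 59.120°, r = 39.899°, D_min = 138.643°, rainbow angle = 41.357°.
At 697 nm (n = 1.330): cos²i = 0.25630 → i = 59.585°, r = 40.422°, D_min = 137.484°, rainbow angle = 42.516°.
Angular width = |41.357° − 42.516°| = 1.160°.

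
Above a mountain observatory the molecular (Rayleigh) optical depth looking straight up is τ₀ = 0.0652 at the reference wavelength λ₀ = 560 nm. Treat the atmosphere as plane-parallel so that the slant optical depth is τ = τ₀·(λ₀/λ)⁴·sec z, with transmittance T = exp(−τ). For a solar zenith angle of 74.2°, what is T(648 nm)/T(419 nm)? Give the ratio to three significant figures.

1.88

Airmass: sec 74.2° = 3.6727.
τ(648 nm) = 0.0652 × (560/648)⁴ × 3.6727 = 0.0652 × 0.5578 × 3.6727 = 0.1336.
τ(419 nm) = 0.0652 × (560/419)⁴ × 3.6727 = 0.0652 × 3.1908 × 3.6727 = 0.7641.
T(648)/T(419) = exp(τ_B − τ_A) = exp(0.6305) = 1.8785.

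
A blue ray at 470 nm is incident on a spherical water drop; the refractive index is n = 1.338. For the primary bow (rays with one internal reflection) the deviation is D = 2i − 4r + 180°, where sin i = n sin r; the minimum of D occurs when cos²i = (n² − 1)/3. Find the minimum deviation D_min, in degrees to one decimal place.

cos²i = (1.79024 − 1)/3 = 0.26341; i = arccos(0.51324) = 59.120°.
sin r = sin 59.120°/1.338 = 0.64144; r = 39.899°.
D_min = 2·59.120° − 4·39.899° + 180° = 138.643°.

138.6°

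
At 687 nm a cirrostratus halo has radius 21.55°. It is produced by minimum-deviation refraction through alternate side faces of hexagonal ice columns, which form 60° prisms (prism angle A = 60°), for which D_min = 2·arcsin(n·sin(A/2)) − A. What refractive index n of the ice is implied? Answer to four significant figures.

1.306

Rearranging: n = sin((D_min + A)/2) / sin(A/2).
(D_min + A)/2 = (21.55° + 60°)/2 = 40.775°.
n = sin 40.775° / sin 30° = 0.6531 / 0.5000 = 1.3062.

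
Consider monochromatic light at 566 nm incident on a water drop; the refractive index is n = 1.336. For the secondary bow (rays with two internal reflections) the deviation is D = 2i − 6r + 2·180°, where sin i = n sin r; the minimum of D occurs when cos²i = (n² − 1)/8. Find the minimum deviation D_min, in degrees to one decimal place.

231.7°

cos²i = (1.78490 − 1)/8 = 0.09811; i = arccos(0.31323) = 71.746°.
sin r = sin 71.746°/1.336 = 0.71084; r = 45.303°.
D_min = 2·71.746° − 6·45.303° + 360° = 231.674°.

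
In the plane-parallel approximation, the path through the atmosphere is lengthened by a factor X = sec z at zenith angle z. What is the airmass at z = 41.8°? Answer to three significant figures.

X = sec z = 1/cos 41.8° = 1/0.7455 = 1.3414.

1.34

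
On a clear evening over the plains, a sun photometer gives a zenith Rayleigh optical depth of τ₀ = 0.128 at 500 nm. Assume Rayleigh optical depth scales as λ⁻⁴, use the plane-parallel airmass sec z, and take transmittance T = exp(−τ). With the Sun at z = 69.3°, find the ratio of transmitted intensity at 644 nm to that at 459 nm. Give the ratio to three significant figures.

Airmass: sec 69.3° = 2.8291.
τ(644 nm) = 0.128 × (500/644)⁴ × 2.8291 = 0.128 × 0.3634 × 2.8291 = 0.1316.
τ(459 nm) = 0.128 × (500/459)⁴ × 2.8291 = 0.128 × 1.4081 × 2.8291 = 0.5099.
T(644)/T(459) = exp(τ_B − τ_A) = exp(0.3783) = 1.4598.

1.46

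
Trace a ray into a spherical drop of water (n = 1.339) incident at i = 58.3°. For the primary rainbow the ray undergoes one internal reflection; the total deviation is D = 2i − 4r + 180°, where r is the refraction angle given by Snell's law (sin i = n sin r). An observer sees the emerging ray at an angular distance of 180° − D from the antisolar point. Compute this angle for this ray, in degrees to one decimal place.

sin r = sin 58.3° / 1.339 = 0.8508/1.339 = 0.6354; r = 39.45°.
D = 2·58.3° − 4·39.45° + 180° = 116.60° − 157.80° + 180° = 138.80°.
Angle from antisolar point = 180° − D = 41.20°.

41.2°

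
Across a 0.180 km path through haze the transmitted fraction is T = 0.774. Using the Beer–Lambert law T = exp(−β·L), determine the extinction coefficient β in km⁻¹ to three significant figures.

Beer–Lambert: T = exp(−βL) ⇒ β = −ln(T)/L = −ln(0.774)/0.180 = 0.2562/0.180 = 1.423 km⁻¹.

1.42 km⁻¹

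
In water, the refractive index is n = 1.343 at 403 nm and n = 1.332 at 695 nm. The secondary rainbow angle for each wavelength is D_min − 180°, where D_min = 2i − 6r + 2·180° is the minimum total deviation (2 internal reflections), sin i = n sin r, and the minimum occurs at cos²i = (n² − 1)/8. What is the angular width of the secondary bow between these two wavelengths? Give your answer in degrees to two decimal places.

2.85°

At 403 nm (n = 1.343): cos²i = 0.10046 → i = 71.522°, r = 44.928°, D_min = 233.478°, rainbow angle = 53.478°.
At 695 nm (n = 1.332): cos²i = 0.09678 → i = 71.875°, r = 45.520°, D_min = 230.628°, rainbow angle = 50.628°.
Angular width = |53.478° − 50.628°| = 2.849°.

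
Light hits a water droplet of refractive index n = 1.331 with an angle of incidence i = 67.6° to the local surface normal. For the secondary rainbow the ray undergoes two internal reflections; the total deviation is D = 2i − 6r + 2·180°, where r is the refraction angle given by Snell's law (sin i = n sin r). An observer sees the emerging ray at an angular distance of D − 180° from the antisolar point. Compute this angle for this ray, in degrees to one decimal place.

51.2°

sin r = sin 67.6° / 1.331 = 0.9245/1.331 = 0.6946; r = 44.00°.
D = 2·67.6° − 6·44.00° + 2·180° = 135.20° − 263.98° + 360° = 231.22°.
Angle from antisolar point = D − 180° = 51.22°.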